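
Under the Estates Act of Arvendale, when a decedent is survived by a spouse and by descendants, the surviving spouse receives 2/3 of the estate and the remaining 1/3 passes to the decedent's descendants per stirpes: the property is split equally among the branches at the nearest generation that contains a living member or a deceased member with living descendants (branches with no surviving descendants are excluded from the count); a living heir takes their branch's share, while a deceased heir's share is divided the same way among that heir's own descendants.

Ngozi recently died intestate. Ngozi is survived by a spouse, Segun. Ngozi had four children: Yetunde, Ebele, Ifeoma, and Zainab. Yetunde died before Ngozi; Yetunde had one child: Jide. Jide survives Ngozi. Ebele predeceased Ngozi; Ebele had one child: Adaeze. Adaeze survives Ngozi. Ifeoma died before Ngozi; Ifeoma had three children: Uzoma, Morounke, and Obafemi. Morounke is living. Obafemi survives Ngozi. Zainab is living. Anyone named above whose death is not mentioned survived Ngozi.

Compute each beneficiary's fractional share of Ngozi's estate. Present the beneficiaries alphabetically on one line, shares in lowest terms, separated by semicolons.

Adaeze 1/12; Jide 1/12; Morounke 1/36; Obafemi 1/36; Segun 2/3; Uzoma 1/36; Zainab 1/12

Segun, as surviving spouse, takes 2/3.
The remaining 1/3 passes to Ngozi's descendants per stirpes.
The 1/3 is divided into 4 equal shares of 1/12 among Yetunde, Ebele, Ifeoma, Zainab.
Yetunde predeceased; the 1/12 allotted to Yetunde's branch passes to Yetunde's issue by representation.
Jide is the sole taker at this level and receives the full 1/12.
Ebele predeceased; the 1/12 allotted to Ebele's branch passes to Ebele's issue by representation.
Adaeze is the sole taker at this level and receives the full 1/12.
Ifeoma predeceased; the 1/12 allotted to Ifeoma's branch passes to Ifeoma's issue by representation.
The 1/12 is divided into 3 equal shares of 1/36 among Uzoma, Morounke, Obafemi.
Uzoma is living and takes 1/36.
Morounke is living and takes 1/36.
Obafemi is living and takes 1/36.
Zainab is living and takes 1/12.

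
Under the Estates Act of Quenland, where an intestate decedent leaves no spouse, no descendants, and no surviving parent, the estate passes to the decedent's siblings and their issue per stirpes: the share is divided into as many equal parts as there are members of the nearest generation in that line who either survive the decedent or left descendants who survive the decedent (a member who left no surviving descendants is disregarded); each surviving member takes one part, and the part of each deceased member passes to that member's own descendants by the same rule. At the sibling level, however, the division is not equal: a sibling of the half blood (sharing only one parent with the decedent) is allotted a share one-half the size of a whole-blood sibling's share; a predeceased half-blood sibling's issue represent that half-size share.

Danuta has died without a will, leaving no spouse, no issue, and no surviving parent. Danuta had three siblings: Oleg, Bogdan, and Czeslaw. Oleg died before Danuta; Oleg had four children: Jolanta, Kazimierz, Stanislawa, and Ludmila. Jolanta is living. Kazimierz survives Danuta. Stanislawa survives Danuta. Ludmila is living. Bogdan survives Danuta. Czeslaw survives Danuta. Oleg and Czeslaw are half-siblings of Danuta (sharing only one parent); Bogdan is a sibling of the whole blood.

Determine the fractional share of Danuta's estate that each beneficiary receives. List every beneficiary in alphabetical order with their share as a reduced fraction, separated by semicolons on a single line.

No spouse, descendants, or parent survives, so the estate passes to Danuta's siblings per stirpes.
Half-blood siblings count for one-half the weight of whole-blood siblings at the initial division.
Dividing 1 in proportion to weights (total weight 2): Oleg (weight 1/2) → 1/4; Bogdan (weight 1) → 1/2; Czeslaw (weight 1/2) → 1/4.
Oleg predeceased; the 1/4 allotted to Oleg's branch passes to Oleg's issue by representation.
The 1/4 is divided into 4 equal shares of 1/16 among Jolanta, Kazimierz, Stanislawa, Ludmila.
Jolanta is living and takes 1/16.
Kazimierz is living and takes 1/16.
Stanislawa is living and takes 1/16.
Ludmila is living and takes 1/16.
Bogdan is living and takes 1/2.
Czeslaw is living and takes 1/4.

Bogdan 1/2; Czeslaw 1/4; Jolanta 1/16; Kazimierz 1/16; Ludmila 1/16; Stanislawa 1/16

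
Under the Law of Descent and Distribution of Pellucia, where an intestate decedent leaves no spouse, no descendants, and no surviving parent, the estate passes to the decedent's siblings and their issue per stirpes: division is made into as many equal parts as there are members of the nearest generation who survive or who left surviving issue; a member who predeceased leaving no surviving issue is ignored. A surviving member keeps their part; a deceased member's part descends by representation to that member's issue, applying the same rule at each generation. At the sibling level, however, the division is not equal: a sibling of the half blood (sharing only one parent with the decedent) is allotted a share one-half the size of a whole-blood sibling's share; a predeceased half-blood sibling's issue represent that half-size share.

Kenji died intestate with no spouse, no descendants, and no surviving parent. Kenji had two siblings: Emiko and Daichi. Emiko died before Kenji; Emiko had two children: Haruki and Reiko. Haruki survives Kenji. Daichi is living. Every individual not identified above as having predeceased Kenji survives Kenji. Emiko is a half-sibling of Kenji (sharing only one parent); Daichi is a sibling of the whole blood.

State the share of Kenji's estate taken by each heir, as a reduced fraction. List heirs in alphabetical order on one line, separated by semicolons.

No spouse, descendants, or parent survives, so the estate passes to Kenji's siblings per stirpes.
Half-blood siblings count for one-half the weight of whole-blood siblings at the initial division.
Dividing 1 in proportion to weights (total weight 3/2): Emiko (weight 1/2) → 1/3; Daichi (weight 1) → 2/3.
Emiko predeceased; the 1/3 allotted to Emiko's branch passes to Emiko's issue by representation.
The 1/3 is divided into 2 equal shares of 1/6 among Haruki, Reiko.
Haruki is living and takes 1/6.
Reiko is living and takes 1/6.
Daichi is living and takes 2/3.

Daichi 2/3; Haruki 1/6; Reiko 1/6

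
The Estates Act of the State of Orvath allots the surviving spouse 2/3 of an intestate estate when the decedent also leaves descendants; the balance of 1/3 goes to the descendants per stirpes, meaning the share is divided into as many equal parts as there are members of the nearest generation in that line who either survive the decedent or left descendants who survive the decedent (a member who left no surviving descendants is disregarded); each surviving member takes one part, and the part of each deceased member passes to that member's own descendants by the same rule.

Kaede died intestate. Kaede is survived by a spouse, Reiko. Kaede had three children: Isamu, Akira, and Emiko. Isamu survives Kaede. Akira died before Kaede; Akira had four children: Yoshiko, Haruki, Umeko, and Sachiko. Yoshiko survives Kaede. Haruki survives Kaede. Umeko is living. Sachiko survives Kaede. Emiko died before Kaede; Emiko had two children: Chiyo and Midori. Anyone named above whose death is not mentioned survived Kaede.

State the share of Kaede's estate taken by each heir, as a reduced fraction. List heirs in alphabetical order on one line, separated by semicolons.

Chiyo 1/18; Haruki 1/36; Isamu 1/9; Midori 1/18; Reiko 2/3; Sachiko 1/36; Umeko 1/36; Yoshiko 1/36

Reiko, as surviving spouse, takes 2/3.
The remaining 1/3 passes to Kaede's descendants per stirpes.
The 1/3 is divided into 3 equal shares of 1/9 among Isamu, Akira, Emiko.
Isamu is living and takes 1/9.
Akira predeceased; the 1/9 allotted to Akira's branch passes to Akira's issue by representation.
The 1/9 is divided into 4 equal shares of 1/36 among Yoshiko, Haruki, Umeko, Sachiko.
Yoshiko is living and takes 1/36.
Haruki is living and takes 1/36.
Umeko is living and takes 1/36.
Sachiko is living and takes 1/36.
Emiko predeceased; the 1/9 allotted to Emiko's branch passes to Emiko's issue by representation.
The 1/9 is divided into 2 equal shares of 1/18 among Chiyo, Midori.
Chiyo is living and takes 1/18.
Midori is living and takes 1/18.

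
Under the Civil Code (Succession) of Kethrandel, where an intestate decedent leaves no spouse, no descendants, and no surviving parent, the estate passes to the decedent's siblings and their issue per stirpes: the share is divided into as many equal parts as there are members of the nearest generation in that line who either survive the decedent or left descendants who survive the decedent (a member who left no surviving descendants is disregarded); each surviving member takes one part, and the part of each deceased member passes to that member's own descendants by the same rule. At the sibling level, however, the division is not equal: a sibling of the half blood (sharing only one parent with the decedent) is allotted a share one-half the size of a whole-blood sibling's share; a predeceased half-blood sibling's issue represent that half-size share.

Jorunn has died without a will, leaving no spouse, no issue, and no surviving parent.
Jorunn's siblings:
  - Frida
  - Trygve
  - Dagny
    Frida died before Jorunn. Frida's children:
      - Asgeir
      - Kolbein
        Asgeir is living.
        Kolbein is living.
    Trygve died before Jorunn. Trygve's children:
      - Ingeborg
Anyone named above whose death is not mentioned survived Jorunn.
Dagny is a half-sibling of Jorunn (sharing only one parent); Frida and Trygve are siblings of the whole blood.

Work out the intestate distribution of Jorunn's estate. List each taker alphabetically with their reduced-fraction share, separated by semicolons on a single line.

Asgeir 1/5; Dagny 1/5; Ingeborg 2/5; Kolbein 1/5

No spouse, descendants, or parent survives, so the estate passes to Jorunn's siblings per stirpes.
Half-blood siblings count for one-half the weight of whole-blood siblings at the initial division.
Dividing 1 in proportion to weights (total weight 5/2): Frida (weight 1) → 2/5; Trygve (weight 1) → 2/5; Dagny (weight 1/2) → 1/5.
Frida predeceased; the 2/5 allotted to Frida's branch passes to Frida's issue by representation.
The 2/5 is divided into 2 equal shares of 1/5 among Asgeir, Kolbein.
Asgeir is living and takes 1/5.
Kolbein is living and takes 1/5.
Trygve predeceased; the 2/5 allotted to Trygve's branch passes to Trygve's issue by representation.
Ingeborg is the sole taker at this level and receives the full 2/5.
Dagny is living and takes 1/5.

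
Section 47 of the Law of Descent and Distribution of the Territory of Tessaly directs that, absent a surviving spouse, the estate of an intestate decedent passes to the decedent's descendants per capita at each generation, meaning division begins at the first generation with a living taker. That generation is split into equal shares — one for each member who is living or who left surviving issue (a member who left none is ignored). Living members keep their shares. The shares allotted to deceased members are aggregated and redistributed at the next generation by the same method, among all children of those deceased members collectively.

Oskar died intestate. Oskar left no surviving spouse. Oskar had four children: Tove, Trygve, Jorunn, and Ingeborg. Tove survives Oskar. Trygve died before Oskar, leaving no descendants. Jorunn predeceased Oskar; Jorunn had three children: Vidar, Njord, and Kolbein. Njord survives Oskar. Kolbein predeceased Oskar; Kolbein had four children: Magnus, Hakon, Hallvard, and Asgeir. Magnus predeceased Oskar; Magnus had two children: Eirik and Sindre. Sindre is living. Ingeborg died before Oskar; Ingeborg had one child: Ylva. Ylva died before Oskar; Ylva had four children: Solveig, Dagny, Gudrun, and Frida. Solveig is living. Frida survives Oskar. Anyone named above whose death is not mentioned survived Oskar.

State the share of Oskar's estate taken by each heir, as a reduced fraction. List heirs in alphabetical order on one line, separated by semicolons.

There is no surviving spouse, so the entire estate passes to Oskar's descendants per capita at each generation.
At generation 1 (Tove, Jorunn, Ingeborg) there are 3 shares of (1)/3 = 1/3 each.
Living: Tove — each takes 1/3.
Deceased: Jorunn and Ingeborg. Their combined 2/3 is pooled and carried to generation 2.
At generation 2 (Vidar, Njord, Kolbein, Ylva) there are 4 shares of (2/3)/4 = 1/6 each.
Living: Vidar and Njord — each takes 1/6.
Deceased: Kolbein and Ylva. Their combined 1/3 is pooled and carried to generation 3.
At generation 3 (Magnus, Hakon, Hallvard, Asgeir, Solveig, Dagny, Gudrun, Frida) there are 8 shares of (1/3)/8 = 1/24 each.
Living: Hakon, Hallvard, Asgeir, Solveig, Dagny, Gudrun, and Frida — each takes 1/24.
Deceased: Magnus. That 1/24 share is carried to generation 4.
At generation 4 (Eirik, Sindre) there are 2 shares of (1/24)/2 = 1/48 each.
Living: Eirik and Sindre — each takes 1/48.

Asgeir 1/24; Dagny 1/24; Eirik 1/48; Frida 1/24; Gudrun 1/24; Hakon 1/24; Hallvard 1/24; Njord 1/6; Sindre 1/48; Solveig 1/24; Tove 1/3; Vidar 1/6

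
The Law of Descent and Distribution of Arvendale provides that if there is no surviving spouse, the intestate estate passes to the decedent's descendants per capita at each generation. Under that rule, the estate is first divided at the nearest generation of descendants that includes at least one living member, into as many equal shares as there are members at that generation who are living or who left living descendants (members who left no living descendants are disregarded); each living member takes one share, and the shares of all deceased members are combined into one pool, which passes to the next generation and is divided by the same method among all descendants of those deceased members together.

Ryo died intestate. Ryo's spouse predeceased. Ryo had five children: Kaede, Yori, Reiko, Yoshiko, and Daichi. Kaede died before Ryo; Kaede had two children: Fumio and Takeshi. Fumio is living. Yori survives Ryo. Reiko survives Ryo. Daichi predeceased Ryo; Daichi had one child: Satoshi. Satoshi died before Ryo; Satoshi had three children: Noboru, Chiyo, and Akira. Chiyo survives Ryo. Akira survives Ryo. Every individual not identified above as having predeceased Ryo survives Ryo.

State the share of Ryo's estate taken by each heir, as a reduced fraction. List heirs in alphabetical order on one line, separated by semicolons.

Akira 2/45; Chiyo 2/45; Fumio 2/15; Noboru 2/45; Reiko 1/5; Takeshi 2/15; Yori 1/5; Yoshiko 1/5

There is no surviving spouse, so the entire estate passes to Ryo's descendants per capita at each generation.
At generation 1 (Kaede, Yori, Reiko, Yoshiko, Daichi) there are 5 shares of (1)/5 = 1/5 each.
Living: Yori, Reiko, and Yoshiko — each takes 1/5.
Deceased: Kaede and Daichi. Their combined 2/5 is pooled and carried to generation 2.
At generation 2 (Fumio, Takeshi, Satoshi) there are 3 shares of (2/5)/3 = 2/15 each.
Living: Fumio and Takeshi — each takes 2/15.
Deceased: Satoshi. That 2/15 share is carried to generation 3.
At generation 3 (Noboru, Chiyo, Akira) there are 3 shares of (2/15)/3 = 2/45 each.
Living: Noboru, Chiyo, and Akira — each takes 2/45.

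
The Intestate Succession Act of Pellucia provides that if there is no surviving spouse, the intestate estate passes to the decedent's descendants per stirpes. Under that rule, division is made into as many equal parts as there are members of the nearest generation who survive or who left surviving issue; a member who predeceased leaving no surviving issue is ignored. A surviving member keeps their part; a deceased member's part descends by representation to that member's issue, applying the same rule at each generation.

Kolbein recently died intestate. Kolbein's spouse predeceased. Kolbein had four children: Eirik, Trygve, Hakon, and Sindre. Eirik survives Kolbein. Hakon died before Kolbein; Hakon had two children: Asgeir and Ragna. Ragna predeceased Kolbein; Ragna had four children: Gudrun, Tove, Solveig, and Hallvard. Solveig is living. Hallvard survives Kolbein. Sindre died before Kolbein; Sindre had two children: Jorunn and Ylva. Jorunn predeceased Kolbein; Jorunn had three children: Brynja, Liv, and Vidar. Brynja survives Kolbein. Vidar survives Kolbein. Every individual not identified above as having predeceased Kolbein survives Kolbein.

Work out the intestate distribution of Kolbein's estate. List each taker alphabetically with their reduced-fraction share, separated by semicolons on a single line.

There is no surviving spouse, so the entire estate passes to Kolbein's descendants per stirpes.
The estate is divided into 4 equal shares of 1/4 among Eirik, Trygve, Hakon, Sindre.
Eirik is living and takes 1/4.
Trygve is living and takes 1/4.
Hakon predeceased; the 1/4 allotted to Hakon's branch passes to Hakon's issue by representation.
The 1/4 is divided into 2 equal shares of 1/8 among Asgeir, Ragna.
Asgeir is living and takes 1/8.
Ragna predeceased; the 1/8 allotted to Ragna's branch passes to Ragna's issue by representation.
The 1/8 is divided into 4 equal shares of 1/32 among Gudrun, Tove, Solveig, Hallvard.
Gudrun is living and takes 1/32.
Tove is living and takes 1/32.
Solveig is living and takes 1/32.
Hallvard is living and takes 1/32.
Sindre predeceased; the 1/4 allotted to Sindre's branch passes to Sindre's issue by representation.
The 1/4 is divided into 2 equal shares of 1/8 among Jorunn, Ylva.
Jorunn predeceased; the 1/8 allotted to Jorunn's branch passes to Jorunn's issue by representation.
The 1/8 is divided into 3 equal shares of 1/24 among Brynja, Liv, Vidar.
Brynja is living and takes 1/24.
Liv is living and takes 1/24.
Vidar is living and takes 1/24.
Ylva is living and takes 1/8.

Asgeir 1/8; Brynja 1/24; Eirik 1/4; Gudrun 1/32; Hallvard 1/32; Liv 1/24; Solveig 1/32; Tove 1/32; Trygve 1/4; Vidar 1/24; Ylva 1/8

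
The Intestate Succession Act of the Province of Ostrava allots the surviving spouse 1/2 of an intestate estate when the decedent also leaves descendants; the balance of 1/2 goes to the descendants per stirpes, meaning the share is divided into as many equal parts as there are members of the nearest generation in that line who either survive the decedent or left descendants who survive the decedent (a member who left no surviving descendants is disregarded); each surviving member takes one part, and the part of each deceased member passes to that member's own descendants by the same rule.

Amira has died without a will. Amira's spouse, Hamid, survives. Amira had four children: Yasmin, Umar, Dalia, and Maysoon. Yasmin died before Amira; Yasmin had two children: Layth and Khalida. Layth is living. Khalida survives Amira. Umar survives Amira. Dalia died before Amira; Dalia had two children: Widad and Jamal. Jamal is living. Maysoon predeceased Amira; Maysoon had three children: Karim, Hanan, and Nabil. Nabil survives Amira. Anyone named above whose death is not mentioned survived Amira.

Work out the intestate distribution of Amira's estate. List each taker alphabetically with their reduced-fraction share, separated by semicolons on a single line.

Hamid, as surviving spouse, takes 1/2.
The remaining 1/2 passes to Amira's descendants per stirpes.
The 1/2 is divided into 4 equal shares of 1/8 among Yasmin, Umar, Dalia, Maysoon.
Yasmin predeceased; the 1/8 allotted to Yasmin's branch passes to Yasmin's issue by representation.
The 1/8 is divided into 2 equal shares of 1/16 among Layth, Khalida.
Layth is living and takes 1/16.
Khalida is living and takes 1/16.
Umar is living and takes 1/8.
Dalia predeceased; the 1/8 allotted to Dalia's branch passes to Dalia's issue by representation.
The 1/8 is divided into 2 equal shares of 1/16 among Widad, Jamal.
Widad is living and takes 1/16.
Jamal is living and takes 1/16.
Maysoon predeceased; the 1/8 allotted to Maysoon's branch passes to Maysoon's issue by representation.
The 1/8 is divided into 3 equal shares of 1/24 among Karim, Hanan, Nabil.
Karim is living and takes 1/24.
Hanan is living and takes 1/24.
Nabil is living and takes 1/24.

Hamid 1/2; Hanan 1/24; Jamal 1/16; Karim 1/24; Khalida 1/16; Layth 1/16; Nabil 1/24; Umar 1/8; Widad 1/16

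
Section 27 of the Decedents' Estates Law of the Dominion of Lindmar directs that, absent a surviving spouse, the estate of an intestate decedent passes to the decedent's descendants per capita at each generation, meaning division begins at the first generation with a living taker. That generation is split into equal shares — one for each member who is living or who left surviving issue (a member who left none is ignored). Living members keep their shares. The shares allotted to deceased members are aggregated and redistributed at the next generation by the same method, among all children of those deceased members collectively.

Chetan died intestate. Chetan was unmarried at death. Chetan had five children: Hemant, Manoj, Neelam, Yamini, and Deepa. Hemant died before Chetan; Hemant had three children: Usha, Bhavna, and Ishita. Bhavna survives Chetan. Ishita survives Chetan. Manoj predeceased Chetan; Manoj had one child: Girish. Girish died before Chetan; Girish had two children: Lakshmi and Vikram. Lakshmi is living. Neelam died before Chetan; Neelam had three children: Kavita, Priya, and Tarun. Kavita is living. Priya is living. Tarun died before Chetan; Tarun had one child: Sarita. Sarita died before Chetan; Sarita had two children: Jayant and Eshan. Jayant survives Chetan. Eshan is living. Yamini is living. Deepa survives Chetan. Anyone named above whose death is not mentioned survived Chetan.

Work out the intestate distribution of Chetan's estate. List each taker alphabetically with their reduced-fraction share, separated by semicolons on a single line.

Bhavna 3/35; Deepa 1/5; Eshan 1/35; Ishita 3/35; Jayant 1/35; Kavita 3/35; Lakshmi 2/35; Priya 3/35; Usha 3/35; Vikram 2/35; Yamini 1/5

There is no surviving spouse, so the entire estate passes to Chetan's descendants per capita at each generation.
At generation 1 (Hemant, Manoj, Neelam, Yamini, Deepa) there are 5 shares of (1)/5 = 1/5 each.
Living: Yamini and Deepa — each takes 1/5.
Deceased: Hemant, Manoj, and Neelam. Their combined 3/5 is pooled and carried to generation 2.
At generation 2 (Usha, Bhavna, Ishita, Girish, Kavita, Priya, Tarun) there are 7 shares of (3/5)/7 = 3/35 each.
Living: Usha, Bhavna, Ishita, Kavita, and Priya — each takes 3/35.
Deceased: Girish and Tarun. Their combined 6/35 is pooled and carried to generation 3.
At generation 3 (Lakshmi, Vikram, Sarita) there are 3 shares of (6/35)/3 = 2/35 each.
Living: Lakshmi and Vikram — each takes 2/35.
Deceased: Sarita. That 2/35 share is carried to generation 4.
At generation 4 (Jayant, Eshan) there are 2 shares of (2/35)/2 = 1/35 each.
Living: Jayant and Eshan — each takes 1/35.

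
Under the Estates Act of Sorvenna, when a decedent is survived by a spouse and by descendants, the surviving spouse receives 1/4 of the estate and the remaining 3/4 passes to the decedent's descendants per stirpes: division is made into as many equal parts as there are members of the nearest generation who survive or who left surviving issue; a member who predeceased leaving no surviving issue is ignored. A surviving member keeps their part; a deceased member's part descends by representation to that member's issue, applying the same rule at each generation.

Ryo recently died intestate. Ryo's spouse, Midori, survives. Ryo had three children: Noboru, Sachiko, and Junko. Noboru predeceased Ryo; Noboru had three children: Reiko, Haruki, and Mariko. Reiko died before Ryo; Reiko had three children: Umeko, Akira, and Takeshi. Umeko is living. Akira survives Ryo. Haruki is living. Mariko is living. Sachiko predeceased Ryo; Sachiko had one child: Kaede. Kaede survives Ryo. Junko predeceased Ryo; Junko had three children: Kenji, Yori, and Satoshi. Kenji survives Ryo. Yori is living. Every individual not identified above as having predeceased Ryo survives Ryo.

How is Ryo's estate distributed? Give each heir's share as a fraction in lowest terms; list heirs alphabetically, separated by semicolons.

Akira 1/36; Haruki 1/12; Kaede 1/4; Kenji 1/12; Mariko 1/12; Midori 1/4; Satoshi 1/12; Takeshi 1/36; Umeko 1/36; Yori 1/12

Midori, as surviving spouse, takes 1/4.
The remaining 3/4 passes to Ryo's descendants per stirpes.
The 3/4 is divided into 3 equal shares of 1/4 among Noboru, Sachiko, Junko.
Noboru predeceased; the 1/4 allotted to Noboru's branch passes to Noboru's issue by representation.
The 1/4 is divided into 3 equal shares of 1/12 among Reiko, Haruki, Mariko.
Reiko predeceased; the 1/12 allotted to Reiko's branch passes to Reiko's issue by representation.
The 1/12 is divided into 3 equal shares of 1/36 among Umeko, Akira, Takeshi.
Umeko is living and takes 1/36.
Akira is living and takes 1/36.
Takeshi is living and takes 1/36.
Haruki is living and takes 1/12.
Mariko is living and takes 1/12.
Sachiko predeceased; the 1/4 allotted to Sachiko's branch passes to Sachiko's issue by representation.
Kaede is the sole taker at this level and receives the full 1/4.
Junko predeceased; the 1/4 allotted to Junko's branch passes to Junko's issue by representation.
The 1/4 is divided into 3 equal shares of 1/12 among Kenji, Yori, Satoshi.
Kenji is living and takes 1/12.
Yori is living and takes 1/12.
Satoshi is living and takes 1/12.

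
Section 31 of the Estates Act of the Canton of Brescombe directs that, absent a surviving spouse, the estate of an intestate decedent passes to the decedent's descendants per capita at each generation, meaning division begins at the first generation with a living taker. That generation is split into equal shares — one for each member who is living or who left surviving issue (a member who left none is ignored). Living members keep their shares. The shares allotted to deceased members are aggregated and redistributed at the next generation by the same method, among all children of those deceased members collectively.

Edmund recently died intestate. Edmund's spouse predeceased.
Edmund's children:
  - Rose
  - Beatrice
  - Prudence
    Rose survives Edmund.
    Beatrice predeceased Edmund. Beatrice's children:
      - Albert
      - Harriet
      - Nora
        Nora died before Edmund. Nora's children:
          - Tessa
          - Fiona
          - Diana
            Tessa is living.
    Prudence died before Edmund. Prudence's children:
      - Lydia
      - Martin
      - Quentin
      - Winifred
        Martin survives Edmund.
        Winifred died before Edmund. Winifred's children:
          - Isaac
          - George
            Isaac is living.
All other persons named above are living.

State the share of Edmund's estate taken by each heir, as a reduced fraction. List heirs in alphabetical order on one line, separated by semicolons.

There is no surviving spouse, so the entire estate passes to Edmund's descendants per capita at each generation.
At generation 1 (Rose, Beatrice, Prudence) there are 3 shares of (1)/3 = 1/3 each.
Living: Rose — each takes 1/3.
Deceased: Beatrice and Prudence. Their combined 2/3 is pooled and carried to generation 2.
At generation 2 (Albert, Harriet, Nora, Lydia, Martin, Quentin, Winifred) there are 7 shares of (2/3)/7 = 2/21 each.
Living: Albert, Harriet, Lydia, Martin, and Quentin — each takes 2/21.
Deceased: Nora and Winifred. Their combined 4/21 is pooled and carried to generation 3.
At generation 3 (Tessa, Fiona, Diana, Isaac, George) there are 5 shares of (4/21)/5 = 4/105 each.
Living: Tessa, Fiona, Diana, Isaac, and George — each takes 4/105.

Albert 2/21; Diana 4/105; Fiona 4/105; George 4/105; Harriet 2/21; Isaac 4/105; Lydia 2/21; Martin 2/21; Quentin 2/21; Rose 1/3; Tessa 4/105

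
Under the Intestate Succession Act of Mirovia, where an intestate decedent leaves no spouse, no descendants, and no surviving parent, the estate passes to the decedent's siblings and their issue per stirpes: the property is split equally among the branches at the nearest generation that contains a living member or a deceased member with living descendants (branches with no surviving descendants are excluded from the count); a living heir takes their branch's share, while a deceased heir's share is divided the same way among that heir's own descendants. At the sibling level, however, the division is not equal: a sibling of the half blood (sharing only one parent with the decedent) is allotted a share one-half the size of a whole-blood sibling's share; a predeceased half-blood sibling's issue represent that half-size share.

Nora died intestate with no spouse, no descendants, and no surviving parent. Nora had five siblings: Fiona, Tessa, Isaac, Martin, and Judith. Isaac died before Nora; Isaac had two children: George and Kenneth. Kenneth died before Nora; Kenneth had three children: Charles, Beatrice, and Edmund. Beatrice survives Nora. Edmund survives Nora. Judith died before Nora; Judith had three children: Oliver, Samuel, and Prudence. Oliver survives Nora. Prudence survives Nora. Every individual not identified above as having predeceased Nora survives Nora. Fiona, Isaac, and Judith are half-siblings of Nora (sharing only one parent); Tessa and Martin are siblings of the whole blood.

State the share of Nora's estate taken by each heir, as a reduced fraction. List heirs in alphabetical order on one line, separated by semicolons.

No spouse, descendants, or parent survives, so the estate passes to Nora's siblings per stirpes.
Half-blood siblings count for one-half the weight of whole-blood siblings at the initial division.
Dividing 1 in proportion to weights (total weight 7/2): Fiona (weight 1/2) → 1/7; Tessa (weight 1) → 2/7; Isaac (weight 1/2) → 1/7; Martin (weight 1) → 2/7; Judith (weight 1/2) → 1/7.
Fiona is living and takes 1/7.
Tessa is living and takes 2/7.
Isaac predeceased; the 1/7 allotted to Isaac's branch passes to Isaac's issue by representation.
The 1/7 is divided into 2 equal shares of 1/14 among George, Kenneth.
George is living and takes 1/14.
Kenneth predeceased; the 1/14 allotted to Kenneth's branch passes to Kenneth's issue by representation.
The 1/14 is divided into 3 equal shares of 1/42 among Charles, Beatrice, Edmund.
Charles is living and takes 1/42.
Beatrice is living and takes 1/42.
Edmund is living and takes 1/42.
Martin is living and takes 2/7.
Judith predeceased; the 1/7 allotted to Judith's branch passes to Judith's issue by representation.
The 1/7 is divided into 3 equal shares of 1/21 among Oliver, Samuel, Prudence.
Oliver is living and takes 1/21.
Samuel is living and takes 1/21.
Prudence is living and takes 1/21.

Beatrice 1/42; Charles 1/42; Edmund 1/42; Fiona 1/7; George 1/14; Martin 2/7; Oliver 1/21; Prudence 1/21; Samuel 1/21; Tessa 2/7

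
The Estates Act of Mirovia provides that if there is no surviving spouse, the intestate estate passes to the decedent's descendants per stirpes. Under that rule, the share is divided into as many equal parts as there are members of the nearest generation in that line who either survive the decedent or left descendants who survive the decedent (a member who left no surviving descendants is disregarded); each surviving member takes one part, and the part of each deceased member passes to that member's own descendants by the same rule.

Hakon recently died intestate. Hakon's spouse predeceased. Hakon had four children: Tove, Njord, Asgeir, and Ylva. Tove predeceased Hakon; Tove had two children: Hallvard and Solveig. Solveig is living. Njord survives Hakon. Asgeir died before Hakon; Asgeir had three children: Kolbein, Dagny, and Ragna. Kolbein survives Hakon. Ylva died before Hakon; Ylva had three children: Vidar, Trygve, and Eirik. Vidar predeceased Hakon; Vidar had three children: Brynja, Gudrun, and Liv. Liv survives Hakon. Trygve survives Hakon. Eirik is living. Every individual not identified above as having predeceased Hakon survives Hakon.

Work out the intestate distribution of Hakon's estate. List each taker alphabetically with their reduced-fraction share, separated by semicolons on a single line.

Brynja 1/36; Dagny 1/12; Eirik 1/12; Gudrun 1/36; Hallvard 1/8; Kolbein 1/12; Liv 1/36; Njord 1/4; Ragna 1/12; Solveig 1/8; Trygve 1/12

There is no surviving spouse, so the entire estate passes to Hakon's descendants per stirpes.
The estate is divided into 4 equal shares of 1/4 among Tove, Njord, Asgeir, Ylva.
Tove predeceased; the 1/4 allotted to Tove's branch passes to Tove's issue by representation.
The 1/4 is divided into 2 equal shares of 1/8 among Hallvard, Solveig.
Hallvard is living and takes 1/8.
Solveig is living and takes 1/8.
Njord is living and takes 1/4.
Asgeir predeceased; the 1/4 allotted to Asgeir's branch passes to Asgeir's issue by representation.
The 1/4 is divided into 3 equal shares of 1/12 among Kolbein, Dagny, Ragna.
Kolbein is living and takes 1/12.
Dagny is living and takes 1/12.
Ragna is living and takes 1/12.
Ylva predeceased; the 1/4 allotted to Ylva's branch passes to Ylva's issue by representation.
The 1/4 is divided into 3 equal shares of 1/12 among Vidar, Trygve, Eirik.
Vidar predeceased; the 1/12 allotted to Vidar's branch passes to Vidar's issue by representation.
The 1/12 is divided into 3 equal shares of 1/36 among Brynja, Gudrun, Liv.
Brynja is living and takes 1/36.
Gudrun is living and takes 1/36.
Liv is living and takes 1/36.
Trygve is living and takes 1/12.
Eirik is living and takes 1/12.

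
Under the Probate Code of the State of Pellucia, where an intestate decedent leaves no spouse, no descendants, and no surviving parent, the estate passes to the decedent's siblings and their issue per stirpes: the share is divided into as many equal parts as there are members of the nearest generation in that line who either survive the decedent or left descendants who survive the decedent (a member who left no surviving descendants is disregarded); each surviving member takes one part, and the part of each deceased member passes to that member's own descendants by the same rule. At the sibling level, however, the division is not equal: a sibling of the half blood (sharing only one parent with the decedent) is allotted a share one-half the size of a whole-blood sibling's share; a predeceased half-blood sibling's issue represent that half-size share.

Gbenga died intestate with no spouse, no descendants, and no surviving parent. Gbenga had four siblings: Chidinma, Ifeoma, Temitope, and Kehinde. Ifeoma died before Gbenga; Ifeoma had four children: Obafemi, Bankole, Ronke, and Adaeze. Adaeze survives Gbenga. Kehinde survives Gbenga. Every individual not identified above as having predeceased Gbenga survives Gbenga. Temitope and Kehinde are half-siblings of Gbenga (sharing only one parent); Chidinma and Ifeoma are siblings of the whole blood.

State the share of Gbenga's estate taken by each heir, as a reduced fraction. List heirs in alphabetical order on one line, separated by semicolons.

No spouse, descendants, or parent survives, so the estate passes to Gbenga's siblings per stirpes.
Half-blood siblings count for one-half the weight of whole-blood siblings at the initial division.
Dividing 1 in proportion to weights (total weight 3): Chidinma (weight 1) → 1/3; Ifeoma (weight 1) → 1/3; Temitope (weight 1/2) → 1/6; Kehinde (weight 1/2) → 1/6.
Chidinma is living and takes 1/3.
Ifeoma predeceased; the 1/3 allotted to Ifeoma's branch passes to Ifeoma's issue by representation.
The 1/3 is divided into 4 equal shares of 1/12 among Obafemi, Bankole, Ronke, Adaeze.
Obafemi is living and takes 1/12.
Bankole is living and takes 1/12.
Ronke is living and takes 1/12.
Adaeze is living and takes 1/12.
Temitope is living and takes 1/6.
Kehinde is living and takes 1/6.

Adaeze 1/12; Bankole 1/12; Chidinma 1/3; Kehinde 1/6; Obafemi 1/12; Ronke 1/12; Temitope 1/6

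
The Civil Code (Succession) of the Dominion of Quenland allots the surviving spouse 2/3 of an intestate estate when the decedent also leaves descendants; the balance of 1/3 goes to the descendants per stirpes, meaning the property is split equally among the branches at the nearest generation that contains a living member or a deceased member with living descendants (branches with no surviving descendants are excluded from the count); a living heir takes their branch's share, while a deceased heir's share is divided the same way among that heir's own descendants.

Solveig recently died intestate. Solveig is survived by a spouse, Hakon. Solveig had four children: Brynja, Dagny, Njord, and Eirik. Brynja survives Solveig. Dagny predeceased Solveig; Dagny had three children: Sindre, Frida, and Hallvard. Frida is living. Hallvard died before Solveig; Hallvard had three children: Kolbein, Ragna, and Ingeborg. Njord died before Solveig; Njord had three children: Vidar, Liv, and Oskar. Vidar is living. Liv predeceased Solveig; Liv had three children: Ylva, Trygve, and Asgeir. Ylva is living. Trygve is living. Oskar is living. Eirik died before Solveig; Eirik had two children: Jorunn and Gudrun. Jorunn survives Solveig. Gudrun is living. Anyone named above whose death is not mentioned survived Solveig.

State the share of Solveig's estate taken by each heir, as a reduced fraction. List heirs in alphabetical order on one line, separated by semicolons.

Asgeir 1/108; Brynja 1/12; Frida 1/36; Gudrun 1/24; Hakon 2/3; Ingeborg 1/108; Jorunn 1/24; Kolbein 1/108; Oskar 1/36; Ragna 1/108; Sindre 1/36; Trygve 1/108; Vidar 1/36; Ylva 1/108

Hakon, as surviving spouse, takes 2/3.
The remaining 1/3 passes to Solveig's descendants per stirpes.
The 1/3 is divided into 4 equal shares of 1/12 among Brynja, Dagny, Njord, Eirik.
Brynja is living and takes 1/12.
Dagny predeceased; the 1/12 allotted to Dagny's branch passes to Dagny's issue by representation.
The 1/12 is divided into 3 equal shares of 1/36 among Sindre, Frida, Hallvard.
Sindre is living and takes 1/36.
Frida is living and takes 1/36.
Hallvard predeceased; the 1/36 allotted to Hallvard's branch passes to Hallvard's issue by representation.
The 1/36 is divided into 3 equal shares of 1/108 among Kolbein, Ragna, Ingeborg.
Kolbein is living and takes 1/108.
Ragna is living and takes 1/108.
Ingeborg is living and takes 1/108.
Njord predeceased; the 1/12 allotted to Njord's branch passes to Njord's issue by representation.
The 1/12 is divided into 3 equal shares of 1/36 among Vidar, Liv, Oskar.
Vidar is living and takes 1/36.
Liv predeceased; the 1/36 allotted to Liv's branch passes to Liv's issue by representation.
The 1/36 is divided into 3 equal shares of 1/108 among Ylva, Trygve, Asgeir.
Ylva is living and takes 1/108.
Trygve is living and takes 1/108.
Asgeir is living and takes 1/108.
Oskar is living and takes 1/36.
Eirik predeceased; the 1/12 allotted to Eirik's branch passes to Eirik's issue by representation.
The 1/12 is divided into 2 equal shares of 1/24 among Jorunn, Gudrun.
Jorunn is living and takes 1/24.
Gudrun is living and takes 1/24.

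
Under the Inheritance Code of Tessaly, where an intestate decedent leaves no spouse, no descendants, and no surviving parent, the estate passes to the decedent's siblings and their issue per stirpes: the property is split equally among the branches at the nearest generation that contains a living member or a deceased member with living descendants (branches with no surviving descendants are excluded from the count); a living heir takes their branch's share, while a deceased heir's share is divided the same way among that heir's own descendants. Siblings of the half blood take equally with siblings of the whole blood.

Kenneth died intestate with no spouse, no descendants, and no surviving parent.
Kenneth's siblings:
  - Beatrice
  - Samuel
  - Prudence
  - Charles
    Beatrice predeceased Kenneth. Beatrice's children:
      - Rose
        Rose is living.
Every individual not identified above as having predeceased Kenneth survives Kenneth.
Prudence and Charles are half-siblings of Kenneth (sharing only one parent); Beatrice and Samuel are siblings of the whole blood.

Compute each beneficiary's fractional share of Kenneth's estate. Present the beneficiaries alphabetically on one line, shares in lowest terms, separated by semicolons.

No spouse, descendants, or parent survives, so the estate passes to Kenneth's siblings per stirpes.
Half-blood and whole-blood siblings take equally under the stated rule.
The estate is divided into 4 equal shares of 1/4 among Beatrice, Samuel, Prudence, Charles.
Beatrice predeceased; the 1/4 allotted to Beatrice's branch passes to Beatrice's issue by representation.
Rose is the sole taker at this level and receives the full 1/4.
Samuel is living and takes 1/4.
Prudence is living and takes 1/4.
Charles is living and takes 1/4.

Charles 1/4; Prudence 1/4; Rose 1/4; Samuel 1/4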